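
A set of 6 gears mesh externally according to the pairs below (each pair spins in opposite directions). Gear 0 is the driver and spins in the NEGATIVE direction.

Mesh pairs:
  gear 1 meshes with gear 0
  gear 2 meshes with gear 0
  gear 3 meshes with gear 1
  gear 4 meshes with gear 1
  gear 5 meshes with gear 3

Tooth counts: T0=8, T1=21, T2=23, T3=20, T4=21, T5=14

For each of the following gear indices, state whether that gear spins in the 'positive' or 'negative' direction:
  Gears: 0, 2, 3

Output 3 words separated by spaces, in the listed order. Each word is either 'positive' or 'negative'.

Answer: negative positive negative

Derivation:
Gear 0 (driver): negative (depth 0)
  gear 1: meshes with gear 0 -> depth 1 -> positive (opposite of gear 0)
  gear 2: meshes with gear 0 -> depth 1 -> positive (opposite of gear 0)
  gear 3: meshes with gear 1 -> depth 2 -> negative (opposite of gear 1)
  gear 4: meshes with gear 1 -> depth 2 -> negative (opposite of gear 1)
  gear 5: meshes with gear 3 -> depth 3 -> positive (opposite of gear 3)
Queried indices 0, 2, 3 -> negative, positive, negative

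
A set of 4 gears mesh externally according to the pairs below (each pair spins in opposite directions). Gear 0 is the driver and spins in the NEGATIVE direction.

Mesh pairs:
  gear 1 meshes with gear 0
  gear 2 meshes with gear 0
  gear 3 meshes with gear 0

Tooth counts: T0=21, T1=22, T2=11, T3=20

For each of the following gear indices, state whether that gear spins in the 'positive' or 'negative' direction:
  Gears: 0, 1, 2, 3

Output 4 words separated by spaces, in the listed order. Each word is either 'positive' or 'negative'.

Gear 0 (driver): negative (depth 0)
  gear 1: meshes with gear 0 -> depth 1 -> positive (opposite of gear 0)
  gear 2: meshes with gear 0 -> depth 1 -> positive (opposite of gear 0)
  gear 3: meshes with gear 0 -> depth 1 -> positive (opposite of gear 0)
Queried indices 0, 1, 2, 3 -> negative, positive, positive, positive

Answer: negative positive positive positive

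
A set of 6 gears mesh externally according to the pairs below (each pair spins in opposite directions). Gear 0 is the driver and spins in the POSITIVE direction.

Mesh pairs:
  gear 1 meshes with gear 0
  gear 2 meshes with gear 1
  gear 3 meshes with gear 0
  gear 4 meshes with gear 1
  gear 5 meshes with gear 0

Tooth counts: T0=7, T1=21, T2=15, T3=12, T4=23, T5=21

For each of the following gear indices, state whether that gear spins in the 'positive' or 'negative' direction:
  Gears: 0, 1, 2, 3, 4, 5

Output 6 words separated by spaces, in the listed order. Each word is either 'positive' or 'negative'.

Gear 0 (driver): positive (depth 0)
  gear 1: meshes with gear 0 -> depth 1 -> negative (opposite of gear 0)
  gear 2: meshes with gear 1 -> depth 2 -> positive (opposite of gear 1)
  gear 3: meshes with gear 0 -> depth 1 -> negative (opposite of gear 0)
  gear 4: meshes with gear 1 -> depth 2 -> positive (opposite of gear 1)
  gear 5: meshes with gear 0 -> depth 1 -> negative (opposite of gear 0)
Queried indices 0, 1, 2, 3, 4, 5 -> positive, negative, positive, negative, positive, negative

Answer: positive negative positive negative positive negative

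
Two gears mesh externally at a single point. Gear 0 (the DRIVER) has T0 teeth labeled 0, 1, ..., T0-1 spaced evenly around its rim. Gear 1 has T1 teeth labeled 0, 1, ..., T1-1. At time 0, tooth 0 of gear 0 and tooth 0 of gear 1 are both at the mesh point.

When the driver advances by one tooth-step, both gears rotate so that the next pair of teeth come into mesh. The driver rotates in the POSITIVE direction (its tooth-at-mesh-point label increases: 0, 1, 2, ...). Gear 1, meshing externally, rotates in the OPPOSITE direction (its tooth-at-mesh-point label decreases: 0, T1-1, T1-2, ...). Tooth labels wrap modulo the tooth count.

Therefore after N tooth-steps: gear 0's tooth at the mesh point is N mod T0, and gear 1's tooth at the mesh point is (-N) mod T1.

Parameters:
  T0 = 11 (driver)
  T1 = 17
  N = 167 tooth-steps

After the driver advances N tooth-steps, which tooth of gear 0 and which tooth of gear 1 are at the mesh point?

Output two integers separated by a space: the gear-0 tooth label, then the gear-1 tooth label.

Gear 0 (driver, T0=11): tooth at mesh = N mod T0
  167 = 15 * 11 + 2, so 167 mod 11 = 2
  gear 0 tooth = 2
Gear 1 (driven, T1=17): tooth at mesh = (-N) mod T1
  167 = 9 * 17 + 14, so 167 mod 17 = 14
  (-167) mod 17 = (-14) mod 17 = 17 - 14 = 3
Mesh after 167 steps: gear-0 tooth 2 meets gear-1 tooth 3

Answer: 2 3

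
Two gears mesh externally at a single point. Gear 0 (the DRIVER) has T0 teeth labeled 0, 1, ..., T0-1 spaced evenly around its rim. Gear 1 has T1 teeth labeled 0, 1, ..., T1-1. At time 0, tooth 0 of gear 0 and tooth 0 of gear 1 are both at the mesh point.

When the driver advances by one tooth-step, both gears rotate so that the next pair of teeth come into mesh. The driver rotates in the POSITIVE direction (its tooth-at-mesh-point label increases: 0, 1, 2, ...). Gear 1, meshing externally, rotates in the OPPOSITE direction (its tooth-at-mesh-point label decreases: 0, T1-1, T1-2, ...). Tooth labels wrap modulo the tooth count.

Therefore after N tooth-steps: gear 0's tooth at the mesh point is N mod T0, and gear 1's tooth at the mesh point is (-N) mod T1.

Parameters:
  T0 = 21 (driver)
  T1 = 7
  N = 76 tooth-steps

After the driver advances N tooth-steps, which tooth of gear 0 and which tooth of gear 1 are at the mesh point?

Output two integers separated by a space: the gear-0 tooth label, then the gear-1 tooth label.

Gear 0 (driver, T0=21): tooth at mesh = N mod T0
  76 = 3 * 21 + 13, so 76 mod 21 = 13
  gear 0 tooth = 13
Gear 1 (driven, T1=7): tooth at mesh = (-N) mod T1
  76 = 10 * 7 + 6, so 76 mod 7 = 6
  (-76) mod 7 = (-6) mod 7 = 7 - 6 = 1
Mesh after 76 steps: gear-0 tooth 13 meets gear-1 tooth 1

Answer: 13 1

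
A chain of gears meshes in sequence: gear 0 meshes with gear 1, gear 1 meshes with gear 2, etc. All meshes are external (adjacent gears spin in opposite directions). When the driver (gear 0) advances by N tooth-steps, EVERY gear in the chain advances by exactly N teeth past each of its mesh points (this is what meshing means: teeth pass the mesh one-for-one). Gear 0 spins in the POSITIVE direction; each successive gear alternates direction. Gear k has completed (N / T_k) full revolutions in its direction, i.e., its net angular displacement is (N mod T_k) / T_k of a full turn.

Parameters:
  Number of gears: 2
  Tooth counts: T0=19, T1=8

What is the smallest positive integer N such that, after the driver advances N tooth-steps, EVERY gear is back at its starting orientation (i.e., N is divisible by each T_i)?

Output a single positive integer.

Answer: 152

Derivation:
Gear k returns to start when N is a multiple of T_k.
All gears at start simultaneously when N is a common multiple of [19, 8]; the smallest such N is lcm(19, 8).
Start: lcm = T0 = 19
Fold in T1=8: gcd(19, 8) = 1; lcm(19, 8) = 19 * 8 / 1 = 152 / 1 = 152
Full cycle length = 152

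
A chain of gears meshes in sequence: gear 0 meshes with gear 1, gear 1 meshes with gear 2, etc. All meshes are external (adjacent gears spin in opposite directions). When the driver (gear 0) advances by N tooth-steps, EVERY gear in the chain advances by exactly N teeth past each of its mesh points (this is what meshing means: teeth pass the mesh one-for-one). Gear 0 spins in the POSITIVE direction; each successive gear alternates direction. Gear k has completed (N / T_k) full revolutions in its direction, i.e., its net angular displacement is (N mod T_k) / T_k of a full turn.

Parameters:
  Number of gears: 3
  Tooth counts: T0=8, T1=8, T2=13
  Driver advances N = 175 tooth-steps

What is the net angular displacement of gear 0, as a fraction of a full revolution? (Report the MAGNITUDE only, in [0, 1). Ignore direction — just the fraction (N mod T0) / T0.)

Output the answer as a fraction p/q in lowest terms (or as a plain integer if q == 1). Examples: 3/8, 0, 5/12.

Chain of 3 gears, tooth counts: [8, 8, 13]
  gear 0: T0=8, direction=positive, advance = 175 mod 8 = 7 teeth = 7/8 turn
  gear 1: T1=8, direction=negative, advance = 175 mod 8 = 7 teeth = 7/8 turn
  gear 2: T2=13, direction=positive, advance = 175 mod 13 = 6 teeth = 6/13 turn
Gear 0: 175 mod 8 = 7
Fraction = 7 / 8 = 7/8 (gcd(7,8)=1) = 7/8

Answer: 7/8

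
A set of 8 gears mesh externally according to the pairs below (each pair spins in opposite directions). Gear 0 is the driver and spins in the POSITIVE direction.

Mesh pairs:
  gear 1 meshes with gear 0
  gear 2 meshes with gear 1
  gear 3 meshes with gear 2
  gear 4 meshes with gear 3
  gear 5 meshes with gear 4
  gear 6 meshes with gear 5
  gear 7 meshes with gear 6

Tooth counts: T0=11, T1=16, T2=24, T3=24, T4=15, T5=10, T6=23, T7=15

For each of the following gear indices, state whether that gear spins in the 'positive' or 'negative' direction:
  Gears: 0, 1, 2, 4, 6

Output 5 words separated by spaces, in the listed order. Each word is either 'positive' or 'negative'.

Answer: positive negative positive positive positive

Derivation:
Gear 0 (driver): positive (depth 0)
  gear 1: meshes with gear 0 -> depth 1 -> negative (opposite of gear 0)
  gear 2: meshes with gear 1 -> depth 2 -> positive (opposite of gear 1)
  gear 3: meshes with gear 2 -> depth 3 -> negative (opposite of gear 2)
  gear 4: meshes with gear 3 -> depth 4 -> positive (opposite of gear 3)
  gear 5: meshes with gear 4 -> depth 5 -> negative (opposite of gear 4)
  gear 6: meshes with gear 5 -> depth 6 -> positive (opposite of gear 5)
  gear 7: meshes with gear 6 -> depth 7 -> negative (opposite of gear 6)
Queried indices 0, 1, 2, 4, 6 -> positive, negative, positive, positive, positive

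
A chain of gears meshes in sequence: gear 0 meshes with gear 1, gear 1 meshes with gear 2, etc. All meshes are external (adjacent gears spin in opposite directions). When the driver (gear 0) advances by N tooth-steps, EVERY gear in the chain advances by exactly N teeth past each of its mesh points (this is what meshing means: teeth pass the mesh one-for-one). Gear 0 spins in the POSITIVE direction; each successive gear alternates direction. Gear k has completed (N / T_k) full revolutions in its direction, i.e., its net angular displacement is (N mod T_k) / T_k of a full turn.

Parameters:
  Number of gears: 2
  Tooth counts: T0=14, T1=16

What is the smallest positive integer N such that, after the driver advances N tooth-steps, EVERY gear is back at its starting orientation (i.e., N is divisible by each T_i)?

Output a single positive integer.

Gear k returns to start when N is a multiple of T_k.
All gears at start simultaneously when N is a common multiple of [14, 16]; the smallest such N is lcm(14, 16).
Start: lcm = T0 = 14
Fold in T1=16: gcd(14, 16) = 2; lcm(14, 16) = 14 * 16 / 2 = 224 / 2 = 112
Full cycle length = 112

Answer: 112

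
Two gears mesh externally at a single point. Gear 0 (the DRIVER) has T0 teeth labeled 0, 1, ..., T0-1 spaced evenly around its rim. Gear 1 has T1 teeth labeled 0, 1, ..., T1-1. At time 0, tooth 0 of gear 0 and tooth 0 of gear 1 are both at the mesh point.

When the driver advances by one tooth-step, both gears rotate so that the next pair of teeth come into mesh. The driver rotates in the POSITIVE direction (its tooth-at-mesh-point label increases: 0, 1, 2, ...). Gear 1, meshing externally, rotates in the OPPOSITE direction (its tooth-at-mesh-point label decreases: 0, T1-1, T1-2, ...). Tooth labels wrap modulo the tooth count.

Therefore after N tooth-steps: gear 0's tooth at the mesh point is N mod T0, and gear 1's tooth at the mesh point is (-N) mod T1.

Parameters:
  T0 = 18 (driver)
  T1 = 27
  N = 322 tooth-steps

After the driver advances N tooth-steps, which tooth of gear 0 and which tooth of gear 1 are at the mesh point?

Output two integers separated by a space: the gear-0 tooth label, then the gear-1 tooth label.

Answer: 16 2

Derivation:
Gear 0 (driver, T0=18): tooth at mesh = N mod T0
  322 = 17 * 18 + 16, so 322 mod 18 = 16
  gear 0 tooth = 16
Gear 1 (driven, T1=27): tooth at mesh = (-N) mod T1
  322 = 11 * 27 + 25, so 322 mod 27 = 25
  (-322) mod 27 = (-25) mod 27 = 27 - 25 = 2
Mesh after 322 steps: gear-0 tooth 16 meets gear-1 tooth 2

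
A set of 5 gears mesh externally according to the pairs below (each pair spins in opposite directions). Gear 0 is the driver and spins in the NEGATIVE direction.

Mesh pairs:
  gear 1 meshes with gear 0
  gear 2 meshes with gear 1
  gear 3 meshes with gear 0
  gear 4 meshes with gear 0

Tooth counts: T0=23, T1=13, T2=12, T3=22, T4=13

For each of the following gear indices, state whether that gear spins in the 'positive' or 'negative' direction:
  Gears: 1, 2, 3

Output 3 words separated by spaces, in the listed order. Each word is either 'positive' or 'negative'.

Answer: positive negative positive

Derivation:
Gear 0 (driver): negative (depth 0)
  gear 1: meshes with gear 0 -> depth 1 -> positive (opposite of gear 0)
  gear 2: meshes with gear 1 -> depth 2 -> negative (opposite of gear 1)
  gear 3: meshes with gear 0 -> depth 1 -> positive (opposite of gear 0)
  gear 4: meshes with gear 0 -> depth 1 -> positive (opposite of gear 0)
Queried indices 1, 2, 3 -> positive, negative, positive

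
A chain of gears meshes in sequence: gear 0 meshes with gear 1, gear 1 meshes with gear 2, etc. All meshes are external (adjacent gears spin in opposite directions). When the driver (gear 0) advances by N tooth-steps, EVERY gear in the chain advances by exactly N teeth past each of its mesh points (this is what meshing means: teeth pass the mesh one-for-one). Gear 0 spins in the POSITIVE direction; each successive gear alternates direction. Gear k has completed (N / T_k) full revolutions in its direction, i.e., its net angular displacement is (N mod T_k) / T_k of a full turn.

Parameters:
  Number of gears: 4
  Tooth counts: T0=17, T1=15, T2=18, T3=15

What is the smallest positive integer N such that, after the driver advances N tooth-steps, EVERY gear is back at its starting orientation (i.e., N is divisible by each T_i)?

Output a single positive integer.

Answer: 1530

Derivation:
Gear k returns to start when N is a multiple of T_k.
All gears at start simultaneously when N is a common multiple of [17, 15, 18, 15]; the smallest such N is lcm(17, 15, 18, 15).
Start: lcm = T0 = 17
Fold in T1=15: gcd(17, 15) = 1; lcm(17, 15) = 17 * 15 / 1 = 255 / 1 = 255
Fold in T2=18: gcd(255, 18) = 3; lcm(255, 18) = 255 * 18 / 3 = 4590 / 3 = 1530
Fold in T3=15: gcd(1530, 15) = 15; lcm(1530, 15) = 1530 * 15 / 15 = 22950 / 15 = 1530
Full cycle length = 1530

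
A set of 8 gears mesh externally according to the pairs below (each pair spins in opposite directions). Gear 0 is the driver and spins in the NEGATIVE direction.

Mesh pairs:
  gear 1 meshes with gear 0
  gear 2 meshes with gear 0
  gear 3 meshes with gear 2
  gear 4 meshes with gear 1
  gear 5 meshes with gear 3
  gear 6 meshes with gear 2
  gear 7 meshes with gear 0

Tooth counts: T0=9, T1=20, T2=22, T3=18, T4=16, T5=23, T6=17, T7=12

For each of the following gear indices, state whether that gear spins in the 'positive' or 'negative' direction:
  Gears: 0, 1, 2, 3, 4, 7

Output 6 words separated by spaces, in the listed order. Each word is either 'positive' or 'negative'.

Gear 0 (driver): negative (depth 0)
  gear 1: meshes with gear 0 -> depth 1 -> positive (opposite of gear 0)
  gear 2: meshes with gear 0 -> depth 1 -> positive (opposite of gear 0)
  gear 3: meshes with gear 2 -> depth 2 -> negative (opposite of gear 2)
  gear 4: meshes with gear 1 -> depth 2 -> negative (opposite of gear 1)
  gear 5: meshes with gear 3 -> depth 3 -> positive (opposite of gear 3)
  gear 6: meshes with gear 2 -> depth 2 -> negative (opposite of gear 2)
  gear 7: meshes with gear 0 -> depth 1 -> positive (opposite of gear 0)
Queried indices 0, 1, 2, 3, 4, 7 -> negative, positive, positive, negative, negative, positive

Answer: negative positive positive negative negative positive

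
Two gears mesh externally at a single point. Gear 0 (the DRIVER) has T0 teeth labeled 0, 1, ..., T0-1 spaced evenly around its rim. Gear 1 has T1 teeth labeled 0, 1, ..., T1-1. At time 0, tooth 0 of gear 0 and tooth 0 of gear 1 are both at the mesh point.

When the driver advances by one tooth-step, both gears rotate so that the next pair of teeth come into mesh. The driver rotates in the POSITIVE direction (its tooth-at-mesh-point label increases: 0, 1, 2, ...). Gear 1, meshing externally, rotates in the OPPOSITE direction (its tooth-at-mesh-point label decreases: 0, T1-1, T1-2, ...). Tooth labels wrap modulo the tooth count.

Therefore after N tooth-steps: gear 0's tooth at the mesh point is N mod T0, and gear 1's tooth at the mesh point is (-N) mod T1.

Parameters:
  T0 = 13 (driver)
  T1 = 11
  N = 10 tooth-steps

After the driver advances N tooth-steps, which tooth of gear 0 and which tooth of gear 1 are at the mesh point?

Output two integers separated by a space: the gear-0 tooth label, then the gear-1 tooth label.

Answer: 10 1

Derivation:
Gear 0 (driver, T0=13): tooth at mesh = N mod T0
  10 = 0 * 13 + 10, so 10 mod 13 = 10
  gear 0 tooth = 10
Gear 1 (driven, T1=11): tooth at mesh = (-N) mod T1
  10 = 0 * 11 + 10, so 10 mod 11 = 10
  (-10) mod 11 = (-10) mod 11 = 11 - 10 = 1
Mesh after 10 steps: gear-0 tooth 10 meets gear-1 tooth 1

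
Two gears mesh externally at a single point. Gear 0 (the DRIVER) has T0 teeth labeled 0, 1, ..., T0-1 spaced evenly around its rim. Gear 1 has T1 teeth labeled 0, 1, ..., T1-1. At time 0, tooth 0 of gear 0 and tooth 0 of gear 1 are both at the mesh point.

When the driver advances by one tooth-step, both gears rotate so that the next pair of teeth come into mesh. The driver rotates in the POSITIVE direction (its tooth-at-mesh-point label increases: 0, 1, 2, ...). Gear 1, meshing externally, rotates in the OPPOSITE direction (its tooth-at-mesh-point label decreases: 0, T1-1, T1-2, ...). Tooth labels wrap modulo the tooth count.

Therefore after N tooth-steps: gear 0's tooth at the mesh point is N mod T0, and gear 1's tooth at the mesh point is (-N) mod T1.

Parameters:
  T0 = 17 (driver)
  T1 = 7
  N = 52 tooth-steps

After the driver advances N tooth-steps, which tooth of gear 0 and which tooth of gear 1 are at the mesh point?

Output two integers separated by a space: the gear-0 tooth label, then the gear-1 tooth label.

Answer: 1 4

Derivation:
Gear 0 (driver, T0=17): tooth at mesh = N mod T0
  52 = 3 * 17 + 1, so 52 mod 17 = 1
  gear 0 tooth = 1
Gear 1 (driven, T1=7): tooth at mesh = (-N) mod T1
  52 = 7 * 7 + 3, so 52 mod 7 = 3
  (-52) mod 7 = (-3) mod 7 = 7 - 3 = 4
Mesh after 52 steps: gear-0 tooth 1 meets gear-1 tooth 4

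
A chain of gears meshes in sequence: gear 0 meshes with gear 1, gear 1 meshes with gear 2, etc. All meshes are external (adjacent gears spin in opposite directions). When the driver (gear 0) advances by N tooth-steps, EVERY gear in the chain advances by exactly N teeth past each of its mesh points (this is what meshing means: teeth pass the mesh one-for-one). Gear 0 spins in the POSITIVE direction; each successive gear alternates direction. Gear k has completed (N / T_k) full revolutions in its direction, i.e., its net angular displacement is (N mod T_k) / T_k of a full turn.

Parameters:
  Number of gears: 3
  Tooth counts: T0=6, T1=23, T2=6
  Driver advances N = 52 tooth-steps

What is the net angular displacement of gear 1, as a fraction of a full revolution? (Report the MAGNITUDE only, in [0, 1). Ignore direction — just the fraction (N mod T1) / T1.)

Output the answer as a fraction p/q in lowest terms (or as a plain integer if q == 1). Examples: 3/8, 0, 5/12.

Chain of 3 gears, tooth counts: [6, 23, 6]
  gear 0: T0=6, direction=positive, advance = 52 mod 6 = 4 teeth = 4/6 turn
  gear 1: T1=23, direction=negative, advance = 52 mod 23 = 6 teeth = 6/23 turn
  gear 2: T2=6, direction=positive, advance = 52 mod 6 = 4 teeth = 4/6 turn
Gear 1: 52 mod 23 = 6
Fraction = 6 / 23 = 6/23 (gcd(6,23)=1) = 6/23

Answer: 6/23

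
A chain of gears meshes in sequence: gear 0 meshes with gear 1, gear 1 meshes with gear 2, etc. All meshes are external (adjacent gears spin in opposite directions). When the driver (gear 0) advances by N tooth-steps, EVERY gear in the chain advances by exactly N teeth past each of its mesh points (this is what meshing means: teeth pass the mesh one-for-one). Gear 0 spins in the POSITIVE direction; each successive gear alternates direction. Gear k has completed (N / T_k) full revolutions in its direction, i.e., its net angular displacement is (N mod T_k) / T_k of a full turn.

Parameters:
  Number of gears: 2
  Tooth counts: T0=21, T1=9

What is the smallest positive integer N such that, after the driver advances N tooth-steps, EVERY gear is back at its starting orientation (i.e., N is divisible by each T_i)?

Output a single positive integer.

Answer: 63

Derivation:
Gear k returns to start when N is a multiple of T_k.
All gears at start simultaneously when N is a common multiple of [21, 9]; the smallest such N is lcm(21, 9).
Start: lcm = T0 = 21
Fold in T1=9: gcd(21, 9) = 3; lcm(21, 9) = 21 * 9 / 3 = 189 / 3 = 63
Full cycle length = 63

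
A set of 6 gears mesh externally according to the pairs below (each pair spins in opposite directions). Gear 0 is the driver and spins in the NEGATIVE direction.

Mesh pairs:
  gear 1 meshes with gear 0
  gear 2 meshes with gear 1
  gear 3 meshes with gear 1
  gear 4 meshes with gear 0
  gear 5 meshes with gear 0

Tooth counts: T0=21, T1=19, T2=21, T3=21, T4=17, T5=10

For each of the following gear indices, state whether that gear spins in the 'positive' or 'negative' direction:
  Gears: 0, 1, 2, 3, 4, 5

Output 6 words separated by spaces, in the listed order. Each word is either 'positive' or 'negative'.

Answer: negative positive negative negative positive positive

Derivation:
Gear 0 (driver): negative (depth 0)
  gear 1: meshes with gear 0 -> depth 1 -> positive (opposite of gear 0)
  gear 2: meshes with gear 1 -> depth 2 -> negative (opposite of gear 1)
  gear 3: meshes with gear 1 -> depth 2 -> negative (opposite of gear 1)
  gear 4: meshes with gear 0 -> depth 1 -> positive (opposite of gear 0)
  gear 5: meshes with gear 0 -> depth 1 -> positive (opposite of gear 0)
Queried indices 0, 1, 2, 3, 4, 5 -> negative, positive, negative, negative, positive, positive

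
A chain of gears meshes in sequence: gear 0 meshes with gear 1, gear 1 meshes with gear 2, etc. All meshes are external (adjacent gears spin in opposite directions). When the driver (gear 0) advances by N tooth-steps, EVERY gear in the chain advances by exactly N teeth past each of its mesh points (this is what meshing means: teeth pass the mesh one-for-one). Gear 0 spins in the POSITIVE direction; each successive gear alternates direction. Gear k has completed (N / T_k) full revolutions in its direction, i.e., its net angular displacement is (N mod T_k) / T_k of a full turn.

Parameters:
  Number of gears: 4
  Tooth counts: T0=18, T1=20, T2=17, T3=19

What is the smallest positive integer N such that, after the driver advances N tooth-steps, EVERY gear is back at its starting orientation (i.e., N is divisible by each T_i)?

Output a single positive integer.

Gear k returns to start when N is a multiple of T_k.
All gears at start simultaneously when N is a common multiple of [18, 20, 17, 19]; the smallest such N is lcm(18, 20, 17, 19).
Start: lcm = T0 = 18
Fold in T1=20: gcd(18, 20) = 2; lcm(18, 20) = 18 * 20 / 2 = 360 / 2 = 180
Fold in T2=17: gcd(180, 17) = 1; lcm(180, 17) = 180 * 17 / 1 = 3060 / 1 = 3060
Fold in T3=19: gcd(3060, 19) = 1; lcm(3060, 19) = 3060 * 19 / 1 = 58140 / 1 = 58140
Full cycle length = 58140

Answer: 58140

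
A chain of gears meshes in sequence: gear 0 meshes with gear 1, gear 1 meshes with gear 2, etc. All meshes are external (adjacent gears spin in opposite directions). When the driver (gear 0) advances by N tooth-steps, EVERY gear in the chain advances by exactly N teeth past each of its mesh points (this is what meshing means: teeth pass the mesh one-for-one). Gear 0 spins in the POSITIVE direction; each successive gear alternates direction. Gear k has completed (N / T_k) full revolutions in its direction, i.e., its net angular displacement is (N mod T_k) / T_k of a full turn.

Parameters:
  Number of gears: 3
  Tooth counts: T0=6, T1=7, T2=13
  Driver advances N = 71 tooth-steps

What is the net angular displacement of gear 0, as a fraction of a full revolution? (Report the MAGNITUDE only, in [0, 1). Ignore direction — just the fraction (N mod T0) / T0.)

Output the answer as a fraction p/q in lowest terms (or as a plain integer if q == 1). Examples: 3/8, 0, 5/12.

Answer: 5/6

Derivation:
Chain of 3 gears, tooth counts: [6, 7, 13]
  gear 0: T0=6, direction=positive, advance = 71 mod 6 = 5 teeth = 5/6 turn
  gear 1: T1=7, direction=negative, advance = 71 mod 7 = 1 teeth = 1/7 turn
  gear 2: T2=13, direction=positive, advance = 71 mod 13 = 6 teeth = 6/13 turn
Gear 0: 71 mod 6 = 5
Fraction = 5 / 6 = 5/6 (gcd(5,6)=1) = 5/6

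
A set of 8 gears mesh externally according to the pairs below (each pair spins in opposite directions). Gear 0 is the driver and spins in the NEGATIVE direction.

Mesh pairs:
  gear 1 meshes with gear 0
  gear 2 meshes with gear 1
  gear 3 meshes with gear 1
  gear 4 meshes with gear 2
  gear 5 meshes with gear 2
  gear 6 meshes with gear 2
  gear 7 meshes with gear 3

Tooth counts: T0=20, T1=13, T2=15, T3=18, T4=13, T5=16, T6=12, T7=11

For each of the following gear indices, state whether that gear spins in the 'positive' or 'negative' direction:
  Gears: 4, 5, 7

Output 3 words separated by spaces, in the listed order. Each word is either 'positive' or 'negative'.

Gear 0 (driver): negative (depth 0)
  gear 1: meshes with gear 0 -> depth 1 -> positive (opposite of gear 0)
  gear 2: meshes with gear 1 -> depth 2 -> negative (opposite of gear 1)
  gear 3: meshes with gear 1 -> depth 2 -> negative (opposite of gear 1)
  gear 4: meshes with gear 2 -> depth 3 -> positive (opposite of gear 2)
  gear 5: meshes with gear 2 -> depth 3 -> positive (opposite of gear 2)
  gear 6: meshes with gear 2 -> depth 3 -> positive (opposite of gear 2)
  gear 7: meshes with gear 3 -> depth 3 -> positive (opposite of gear 3)
Queried indices 4, 5, 7 -> positive, positive, positive

Answer: positive positive positive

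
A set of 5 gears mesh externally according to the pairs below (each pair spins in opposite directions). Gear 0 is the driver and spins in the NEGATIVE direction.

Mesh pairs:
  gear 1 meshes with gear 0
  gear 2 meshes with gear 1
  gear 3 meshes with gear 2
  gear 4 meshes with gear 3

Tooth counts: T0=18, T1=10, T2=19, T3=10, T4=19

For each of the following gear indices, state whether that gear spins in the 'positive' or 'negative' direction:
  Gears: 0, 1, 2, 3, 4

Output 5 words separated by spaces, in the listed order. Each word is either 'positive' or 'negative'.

Gear 0 (driver): negative (depth 0)
  gear 1: meshes with gear 0 -> depth 1 -> positive (opposite of gear 0)
  gear 2: meshes with gear 1 -> depth 2 -> negative (opposite of gear 1)
  gear 3: meshes with gear 2 -> depth 3 -> positive (opposite of gear 2)
  gear 4: meshes with gear 3 -> depth 4 -> negative (opposite of gear 3)
Queried indices 0, 1, 2, 3, 4 -> negative, positive, negative, positive, negative

Answer: negative positive negative positive negative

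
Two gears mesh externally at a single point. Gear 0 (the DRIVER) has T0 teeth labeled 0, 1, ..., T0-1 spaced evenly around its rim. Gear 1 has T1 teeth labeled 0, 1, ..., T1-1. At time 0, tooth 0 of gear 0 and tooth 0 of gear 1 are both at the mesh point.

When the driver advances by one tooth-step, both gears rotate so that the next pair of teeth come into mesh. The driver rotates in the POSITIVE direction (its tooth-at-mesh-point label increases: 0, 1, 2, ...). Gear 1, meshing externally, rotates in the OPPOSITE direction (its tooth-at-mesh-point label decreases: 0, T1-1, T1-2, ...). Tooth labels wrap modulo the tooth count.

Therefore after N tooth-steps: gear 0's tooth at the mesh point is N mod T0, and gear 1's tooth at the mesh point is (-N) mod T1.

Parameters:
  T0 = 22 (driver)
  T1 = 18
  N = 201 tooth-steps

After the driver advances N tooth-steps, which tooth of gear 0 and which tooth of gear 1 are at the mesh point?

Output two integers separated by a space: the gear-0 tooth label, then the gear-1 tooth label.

Answer: 3 15

Derivation:
Gear 0 (driver, T0=22): tooth at mesh = N mod T0
  201 = 9 * 22 + 3, so 201 mod 22 = 3
  gear 0 tooth = 3
Gear 1 (driven, T1=18): tooth at mesh = (-N) mod T1
  201 = 11 * 18 + 3, so 201 mod 18 = 3
  (-201) mod 18 = (-3) mod 18 = 18 - 3 = 15
Mesh after 201 steps: gear-0 tooth 3 meets gear-1 tooth 15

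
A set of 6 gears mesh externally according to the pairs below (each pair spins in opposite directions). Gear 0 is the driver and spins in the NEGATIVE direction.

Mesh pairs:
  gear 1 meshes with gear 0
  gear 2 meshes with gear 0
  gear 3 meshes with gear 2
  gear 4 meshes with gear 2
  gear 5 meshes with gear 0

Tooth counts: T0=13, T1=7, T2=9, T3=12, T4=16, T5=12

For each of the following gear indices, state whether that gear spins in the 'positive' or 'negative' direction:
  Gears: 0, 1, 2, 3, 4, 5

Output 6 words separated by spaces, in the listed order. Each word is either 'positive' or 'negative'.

Answer: negative positive positive negative negative positive

Derivation:
Gear 0 (driver): negative (depth 0)
  gear 1: meshes with gear 0 -> depth 1 -> positive (opposite of gear 0)
  gear 2: meshes with gear 0 -> depth 1 -> positive (opposite of gear 0)
  gear 3: meshes with gear 2 -> depth 2 -> negative (opposite of gear 2)
  gear 4: meshes with gear 2 -> depth 2 -> negative (opposite of gear 2)
  gear 5: meshes with gear 0 -> depth 1 -> positive (opposite of gear 0)
Queried indices 0, 1, 2, 3, 4, 5 -> negative, positive, positive, negative, negative, positive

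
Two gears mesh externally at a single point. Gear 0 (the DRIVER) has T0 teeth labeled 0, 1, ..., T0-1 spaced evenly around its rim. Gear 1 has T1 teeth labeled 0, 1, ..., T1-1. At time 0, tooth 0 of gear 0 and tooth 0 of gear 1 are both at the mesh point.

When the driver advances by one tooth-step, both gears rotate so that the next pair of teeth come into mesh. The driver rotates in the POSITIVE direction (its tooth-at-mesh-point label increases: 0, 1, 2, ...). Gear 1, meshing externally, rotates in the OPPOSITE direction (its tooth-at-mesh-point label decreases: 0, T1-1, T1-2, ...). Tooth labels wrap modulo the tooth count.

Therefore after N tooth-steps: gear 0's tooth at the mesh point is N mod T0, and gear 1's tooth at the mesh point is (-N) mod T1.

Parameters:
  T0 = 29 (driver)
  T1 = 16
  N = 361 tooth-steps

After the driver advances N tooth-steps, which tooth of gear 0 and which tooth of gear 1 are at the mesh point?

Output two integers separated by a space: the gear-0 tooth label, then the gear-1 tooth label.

Answer: 13 7

Derivation:
Gear 0 (driver, T0=29): tooth at mesh = N mod T0
  361 = 12 * 29 + 13, so 361 mod 29 = 13
  gear 0 tooth = 13
Gear 1 (driven, T1=16): tooth at mesh = (-N) mod T1
  361 = 22 * 16 + 9, so 361 mod 16 = 9
  (-361) mod 16 = (-9) mod 16 = 16 - 9 = 7
Mesh after 361 steps: gear-0 tooth 13 meets gear-1 tooth 7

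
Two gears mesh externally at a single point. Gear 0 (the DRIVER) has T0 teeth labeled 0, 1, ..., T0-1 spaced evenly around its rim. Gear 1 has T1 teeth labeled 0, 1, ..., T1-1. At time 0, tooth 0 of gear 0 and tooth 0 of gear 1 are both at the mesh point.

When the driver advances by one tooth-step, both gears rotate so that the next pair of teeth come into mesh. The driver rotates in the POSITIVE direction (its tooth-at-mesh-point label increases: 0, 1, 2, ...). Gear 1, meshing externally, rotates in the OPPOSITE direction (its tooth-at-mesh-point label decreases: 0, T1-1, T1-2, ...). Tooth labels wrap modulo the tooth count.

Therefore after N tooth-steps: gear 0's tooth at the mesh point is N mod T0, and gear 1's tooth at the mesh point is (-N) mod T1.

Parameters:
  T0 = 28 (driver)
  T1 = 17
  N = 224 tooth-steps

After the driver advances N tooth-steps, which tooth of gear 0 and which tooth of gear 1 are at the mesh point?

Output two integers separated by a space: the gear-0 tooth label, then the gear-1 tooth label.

Gear 0 (driver, T0=28): tooth at mesh = N mod T0
  224 = 8 * 28 + 0, so 224 mod 28 = 0
  gear 0 tooth = 0
Gear 1 (driven, T1=17): tooth at mesh = (-N) mod T1
  224 = 13 * 17 + 3, so 224 mod 17 = 3
  (-224) mod 17 = (-3) mod 17 = 17 - 3 = 14
Mesh after 224 steps: gear-0 tooth 0 meets gear-1 tooth 14

Answer: 0 14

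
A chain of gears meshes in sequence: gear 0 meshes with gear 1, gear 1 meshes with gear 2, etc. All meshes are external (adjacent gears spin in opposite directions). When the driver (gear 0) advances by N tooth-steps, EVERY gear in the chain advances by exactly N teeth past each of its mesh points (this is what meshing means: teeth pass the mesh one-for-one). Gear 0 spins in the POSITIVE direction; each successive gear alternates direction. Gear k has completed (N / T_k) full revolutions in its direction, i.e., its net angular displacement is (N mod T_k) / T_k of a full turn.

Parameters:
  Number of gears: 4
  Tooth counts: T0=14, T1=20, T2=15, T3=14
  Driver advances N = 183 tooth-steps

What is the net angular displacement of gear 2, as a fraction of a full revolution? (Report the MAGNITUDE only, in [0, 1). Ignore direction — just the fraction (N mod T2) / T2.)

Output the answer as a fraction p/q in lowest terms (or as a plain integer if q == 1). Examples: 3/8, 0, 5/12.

Chain of 4 gears, tooth counts: [14, 20, 15, 14]
  gear 0: T0=14, direction=positive, advance = 183 mod 14 = 1 teeth = 1/14 turn
  gear 1: T1=20, direction=negative, advance = 183 mod 20 = 3 teeth = 3/20 turn
  gear 2: T2=15, direction=positive, advance = 183 mod 15 = 3 teeth = 3/15 turn
  gear 3: T3=14, direction=negative, advance = 183 mod 14 = 1 teeth = 1/14 turn
Gear 2: 183 mod 15 = 3
Fraction = 3 / 15 = 1/5 (gcd(3,15)=3) = 1/5

Answer: 1/5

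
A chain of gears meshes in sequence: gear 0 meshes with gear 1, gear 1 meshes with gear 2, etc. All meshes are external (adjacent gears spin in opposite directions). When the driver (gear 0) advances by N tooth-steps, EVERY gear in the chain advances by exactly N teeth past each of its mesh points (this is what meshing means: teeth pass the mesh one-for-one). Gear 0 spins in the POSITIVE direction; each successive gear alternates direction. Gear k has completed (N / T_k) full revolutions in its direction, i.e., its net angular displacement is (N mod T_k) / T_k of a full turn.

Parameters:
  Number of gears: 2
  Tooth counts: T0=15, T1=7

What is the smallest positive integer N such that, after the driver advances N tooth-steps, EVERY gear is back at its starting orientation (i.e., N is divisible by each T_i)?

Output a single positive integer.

Gear k returns to start when N is a multiple of T_k.
All gears at start simultaneously when N is a common multiple of [15, 7]; the smallest such N is lcm(15, 7).
Start: lcm = T0 = 15
Fold in T1=7: gcd(15, 7) = 1; lcm(15, 7) = 15 * 7 / 1 = 105 / 1 = 105
Full cycle length = 105

Answer: 105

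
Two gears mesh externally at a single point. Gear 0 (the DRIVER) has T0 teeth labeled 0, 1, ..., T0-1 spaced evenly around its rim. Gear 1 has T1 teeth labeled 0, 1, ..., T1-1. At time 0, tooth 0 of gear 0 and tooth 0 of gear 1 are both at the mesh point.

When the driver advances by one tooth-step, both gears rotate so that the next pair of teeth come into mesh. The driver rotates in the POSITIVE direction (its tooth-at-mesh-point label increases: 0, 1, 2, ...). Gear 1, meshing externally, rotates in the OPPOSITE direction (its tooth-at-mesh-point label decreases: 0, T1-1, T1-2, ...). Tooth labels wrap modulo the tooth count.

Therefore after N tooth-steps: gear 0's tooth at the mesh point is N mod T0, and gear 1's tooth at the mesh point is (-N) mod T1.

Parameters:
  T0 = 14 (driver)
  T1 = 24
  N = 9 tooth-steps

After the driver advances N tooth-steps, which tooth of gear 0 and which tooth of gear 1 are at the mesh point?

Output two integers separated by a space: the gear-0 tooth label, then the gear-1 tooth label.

Gear 0 (driver, T0=14): tooth at mesh = N mod T0
  9 = 0 * 14 + 9, so 9 mod 14 = 9
  gear 0 tooth = 9
Gear 1 (driven, T1=24): tooth at mesh = (-N) mod T1
  9 = 0 * 24 + 9, so 9 mod 24 = 9
  (-9) mod 24 = (-9) mod 24 = 24 - 9 = 15
Mesh after 9 steps: gear-0 tooth 9 meets gear-1 tooth 15

Answer: 9 15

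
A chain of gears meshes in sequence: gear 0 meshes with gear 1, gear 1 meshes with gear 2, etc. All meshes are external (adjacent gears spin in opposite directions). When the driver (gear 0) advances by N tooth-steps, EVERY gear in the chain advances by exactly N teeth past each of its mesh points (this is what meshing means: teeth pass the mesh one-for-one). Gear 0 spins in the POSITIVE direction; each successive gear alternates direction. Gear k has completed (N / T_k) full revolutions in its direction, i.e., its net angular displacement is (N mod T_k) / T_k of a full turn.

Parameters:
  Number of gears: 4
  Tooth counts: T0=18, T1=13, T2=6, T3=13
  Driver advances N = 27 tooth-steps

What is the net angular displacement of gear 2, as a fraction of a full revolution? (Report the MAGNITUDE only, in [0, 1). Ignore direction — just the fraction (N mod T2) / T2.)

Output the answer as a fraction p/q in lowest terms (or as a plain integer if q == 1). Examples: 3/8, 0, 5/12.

Chain of 4 gears, tooth counts: [18, 13, 6, 13]
  gear 0: T0=18, direction=positive, advance = 27 mod 18 = 9 teeth = 9/18 turn
  gear 1: T1=13, direction=negative, advance = 27 mod 13 = 1 teeth = 1/13 turn
  gear 2: T2=6, direction=positive, advance = 27 mod 6 = 3 teeth = 3/6 turn
  gear 3: T3=13, direction=negative, advance = 27 mod 13 = 1 teeth = 1/13 turn
Gear 2: 27 mod 6 = 3
Fraction = 3 / 6 = 1/2 (gcd(3,6)=3) = 1/2

Answer: 1/2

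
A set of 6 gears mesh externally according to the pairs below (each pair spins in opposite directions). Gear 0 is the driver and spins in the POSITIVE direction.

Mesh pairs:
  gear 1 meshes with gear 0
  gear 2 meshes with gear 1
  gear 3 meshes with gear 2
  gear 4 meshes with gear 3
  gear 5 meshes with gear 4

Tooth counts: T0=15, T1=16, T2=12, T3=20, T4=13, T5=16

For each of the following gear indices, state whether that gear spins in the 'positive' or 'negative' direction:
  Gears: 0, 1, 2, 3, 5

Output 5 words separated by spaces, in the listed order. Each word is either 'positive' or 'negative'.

Gear 0 (driver): positive (depth 0)
  gear 1: meshes with gear 0 -> depth 1 -> negative (opposite of gear 0)
  gear 2: meshes with gear 1 -> depth 2 -> positive (opposite of gear 1)
  gear 3: meshes with gear 2 -> depth 3 -> negative (opposite of gear 2)
  gear 4: meshes with gear 3 -> depth 4 -> positive (opposite of gear 3)
  gear 5: meshes with gear 4 -> depth 5 -> negative (opposite of gear 4)
Queried indices 0, 1, 2, 3, 5 -> positive, negative, positive, negative, negative

Answer: positive negative positive negative negative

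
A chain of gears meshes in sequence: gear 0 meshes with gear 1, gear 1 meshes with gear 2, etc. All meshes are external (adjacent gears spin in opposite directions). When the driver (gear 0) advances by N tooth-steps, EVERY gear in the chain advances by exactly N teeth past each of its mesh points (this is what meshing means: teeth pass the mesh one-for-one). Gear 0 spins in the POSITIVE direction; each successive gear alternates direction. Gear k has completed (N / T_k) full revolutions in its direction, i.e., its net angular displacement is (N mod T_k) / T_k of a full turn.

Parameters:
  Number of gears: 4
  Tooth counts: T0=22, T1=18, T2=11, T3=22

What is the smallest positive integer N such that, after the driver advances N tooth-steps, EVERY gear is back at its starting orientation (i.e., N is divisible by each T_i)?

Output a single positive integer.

Answer: 198

Derivation:
Gear k returns to start when N is a multiple of T_k.
All gears at start simultaneously when N is a common multiple of [22, 18, 11, 22]; the smallest such N is lcm(22, 18, 11, 22).
Start: lcm = T0 = 22
Fold in T1=18: gcd(22, 18) = 2; lcm(22, 18) = 22 * 18 / 2 = 396 / 2 = 198
Fold in T2=11: gcd(198, 11) = 11; lcm(198, 11) = 198 * 11 / 11 = 2178 / 11 = 198
Fold in T3=22: gcd(198, 22) = 22; lcm(198, 22) = 198 * 22 / 22 = 4356 / 22 = 198
Full cycle length = 198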